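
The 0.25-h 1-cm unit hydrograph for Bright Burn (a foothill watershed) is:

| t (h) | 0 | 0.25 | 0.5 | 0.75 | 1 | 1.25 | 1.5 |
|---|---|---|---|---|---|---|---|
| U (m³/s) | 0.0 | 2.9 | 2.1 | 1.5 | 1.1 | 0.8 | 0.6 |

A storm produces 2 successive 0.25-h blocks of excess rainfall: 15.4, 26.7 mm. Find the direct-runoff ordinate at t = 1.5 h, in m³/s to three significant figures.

By discrete convolution, Q_j = Σ (P_i / 10 mm) · U_{j−i}.
At t = 1.5 h (j=6): Q = (15.4/10)·0.6 + (26.7/10)·0.8 = 3.06 m³/s.

Q ≈ 3.06 m³/s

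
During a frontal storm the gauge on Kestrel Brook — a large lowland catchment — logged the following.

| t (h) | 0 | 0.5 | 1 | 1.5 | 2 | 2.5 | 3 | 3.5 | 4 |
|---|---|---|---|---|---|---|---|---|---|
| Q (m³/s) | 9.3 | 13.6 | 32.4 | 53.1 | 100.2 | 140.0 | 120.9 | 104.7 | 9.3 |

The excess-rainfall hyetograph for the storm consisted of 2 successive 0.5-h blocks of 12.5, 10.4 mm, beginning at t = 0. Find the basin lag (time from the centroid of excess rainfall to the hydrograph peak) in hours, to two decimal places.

t_L ≈ 2.02 h

Centroid of excess rainfall: t_c = Σ P_i·t̄_i / ΣP_i = 0.4771 h (block centres at 0.25, 0.75 h).
Hydrograph peak occurs at t = 2.5 h, so basin lag t_L = 2.5 − 0.4771 = 2.02 h.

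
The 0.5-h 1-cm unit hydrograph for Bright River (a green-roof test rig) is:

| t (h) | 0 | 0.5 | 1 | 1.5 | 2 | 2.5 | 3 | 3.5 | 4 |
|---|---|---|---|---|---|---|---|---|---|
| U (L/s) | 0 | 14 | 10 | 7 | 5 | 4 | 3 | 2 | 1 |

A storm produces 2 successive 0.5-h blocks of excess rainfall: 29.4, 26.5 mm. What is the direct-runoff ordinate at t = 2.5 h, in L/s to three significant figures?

By discrete convolution, Q_j = Σ (P_i / 10 mm) · U_{j−i}.
At t = 2.5 h (j=5): Q = (29.4/10)·4 + (26.5/10)·5 = 25.0 L/s.

Q ≈ 25.0 L/s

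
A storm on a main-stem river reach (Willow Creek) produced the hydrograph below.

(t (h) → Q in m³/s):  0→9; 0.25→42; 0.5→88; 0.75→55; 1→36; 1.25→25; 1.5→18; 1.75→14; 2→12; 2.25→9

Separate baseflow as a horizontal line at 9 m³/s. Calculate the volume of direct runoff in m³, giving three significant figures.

V ≈ 1.96 × 10^5 m³

Direct-runoff ordinates (Q − Q_b): 0.0, 33.0, 79.0, 46.0, 27.0, 16.0, 9.0, 5.0, 3.0, 0.0 m³/s.
ΣQ_DR = 218.0 m³/s.
With Δt = 0.25 h = 900 s, V = ΣQ_DR · Δt = 218.0 × 900 = 1.96 × 10^5 m³.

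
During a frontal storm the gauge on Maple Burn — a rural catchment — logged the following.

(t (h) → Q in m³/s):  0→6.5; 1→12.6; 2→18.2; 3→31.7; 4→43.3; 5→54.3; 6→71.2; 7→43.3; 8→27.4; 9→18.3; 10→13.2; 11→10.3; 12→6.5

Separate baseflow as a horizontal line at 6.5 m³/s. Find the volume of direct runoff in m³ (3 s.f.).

Direct-runoff ordinates (Q − Q_b): 0.0, 6.1, 11.7, 25.2, 36.8, 47.8, 64.7, 36.8, 20.9, 11.8, 6.7, 3.8, 0.0 m³/s.
ΣQ_DR = 272.3 m³/s.
With Δt = 1 h = 3600 s, V = ΣQ_DR · Δt = 272.3 × 3600 = 9.80 × 10^5 m³.

V ≈ 9.80 × 10^5 m³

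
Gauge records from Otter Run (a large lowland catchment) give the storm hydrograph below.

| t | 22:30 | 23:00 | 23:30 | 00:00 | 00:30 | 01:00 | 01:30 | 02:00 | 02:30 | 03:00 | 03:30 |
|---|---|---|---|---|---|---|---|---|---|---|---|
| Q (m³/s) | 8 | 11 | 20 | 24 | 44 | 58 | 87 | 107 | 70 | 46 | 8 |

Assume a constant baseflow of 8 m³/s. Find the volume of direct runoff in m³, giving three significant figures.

V ≈ 7.11 × 10^5 m³

Direct-runoff ordinates (Q − Q_b): 0.0, 3.0, 12.0, 16.0, 36.0, 50.0, 79.0, 99.0, 62.0, 38.0, 0.0 m³/s.
ΣQ_DR = 395.0 m³/s.
With Δt = 0.5 h = 1800 s, V = ΣQ_DR · Δt = 395.0 × 1800 = 7.11 × 10^5 m³.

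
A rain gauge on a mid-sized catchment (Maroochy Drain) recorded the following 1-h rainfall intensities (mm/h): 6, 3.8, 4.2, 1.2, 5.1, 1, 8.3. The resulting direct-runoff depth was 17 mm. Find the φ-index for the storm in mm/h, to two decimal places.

φ ≈ 2.08 mm/h

Only the 5 blocks with intensity above φ contribute runoff: 6, 3.8, 4.2, 5.1, 8.3 mm/h.
Σ(I−φ)·Δt = d  ⇒  (6+3.8+4.2+5.1+8.3 − 5φ)·1 = 17
φ = (27.40 − 17/1) / 5 = 2.08 mm/h.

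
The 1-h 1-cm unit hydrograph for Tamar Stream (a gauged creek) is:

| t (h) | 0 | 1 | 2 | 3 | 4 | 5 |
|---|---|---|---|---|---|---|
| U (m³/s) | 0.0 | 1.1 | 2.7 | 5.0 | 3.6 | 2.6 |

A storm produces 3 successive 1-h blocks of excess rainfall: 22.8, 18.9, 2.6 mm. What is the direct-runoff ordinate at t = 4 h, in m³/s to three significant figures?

Q ≈ 18.4 m³/s

By discrete convolution, Q_j = Σ (P_i / 10 mm) · U_{j−i}.
At t = 4 h (j=4): Q = (22.8/10)·3.6 + (18.9/10)·5.0 + (2.6/10)·2.7 = 18.4 m³/s.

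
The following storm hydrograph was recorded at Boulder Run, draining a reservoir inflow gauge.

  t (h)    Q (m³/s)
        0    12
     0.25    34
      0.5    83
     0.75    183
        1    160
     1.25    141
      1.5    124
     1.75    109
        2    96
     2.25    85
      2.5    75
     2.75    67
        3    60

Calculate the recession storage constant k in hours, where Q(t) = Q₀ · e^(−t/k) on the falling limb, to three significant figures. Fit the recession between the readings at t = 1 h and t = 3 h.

On the falling limb, Q drops from 160 to 60 m³/s between t = 1 h and t = 3 h (Δt = 2 h).
k = −Δt / ln(Q₂/Q₁) = −2 / ln(60/160) = 2.04 h.

k ≈ 2.04 h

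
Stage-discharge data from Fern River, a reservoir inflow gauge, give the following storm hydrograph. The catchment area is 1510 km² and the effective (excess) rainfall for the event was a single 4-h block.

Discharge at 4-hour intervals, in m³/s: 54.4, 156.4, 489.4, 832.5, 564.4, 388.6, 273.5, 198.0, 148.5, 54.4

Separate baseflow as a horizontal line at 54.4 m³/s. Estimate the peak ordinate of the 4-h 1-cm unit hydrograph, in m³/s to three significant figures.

Direct runoff: 0.0, 102.0, 435.0, 778.1, 510.0, 334.2, 219.1, 143.6, 94.1, 0.0 m³/s; ΣQ_DR = 2616 m³/s, peak = 778.1 m³/s.
Runoff depth d = ΣQ_DR·Δt / A = 2616 × 14400 / (1510 km²) = 24.95 mm.
The 1-cm UH is the DRH scaled by (10 mm)/d, so U_p = 778.1 × 10/24.95 = 312 m³/s.

U_p ≈ 312 m³/s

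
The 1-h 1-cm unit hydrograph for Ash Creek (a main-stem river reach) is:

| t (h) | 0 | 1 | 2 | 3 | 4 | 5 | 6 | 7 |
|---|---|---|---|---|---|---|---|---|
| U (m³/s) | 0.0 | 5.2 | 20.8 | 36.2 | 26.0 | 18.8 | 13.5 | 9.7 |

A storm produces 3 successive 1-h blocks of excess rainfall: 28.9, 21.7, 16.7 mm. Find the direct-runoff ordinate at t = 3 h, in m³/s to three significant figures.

By discrete convolution, Q_j = Σ (P_i / 10 mm) · U_{j−i}.
At t = 3 h (j=3): Q = (28.9/10)·36.2 + (21.7/10)·20.8 + (16.7/10)·5.2 = 158 m³/s.

Q ≈ 158 m³/s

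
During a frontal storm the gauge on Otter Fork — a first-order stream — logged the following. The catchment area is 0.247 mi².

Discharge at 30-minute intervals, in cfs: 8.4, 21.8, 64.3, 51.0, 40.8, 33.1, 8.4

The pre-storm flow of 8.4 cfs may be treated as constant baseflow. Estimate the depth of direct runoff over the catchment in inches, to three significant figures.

d ≈ 0.530 in

Direct runoff: 0.0, 13.4, 55.9, 42.6, 32.4, 24.7, 0.0 cfs; ΣQ_DR = 169.0 cfs.
V = ΣQ_DR · Δt = 169.0 × 1800 s = 3.042 × 10^5 ft³.
Over A = 0.247 mi², depth = V / A = 0.530 in.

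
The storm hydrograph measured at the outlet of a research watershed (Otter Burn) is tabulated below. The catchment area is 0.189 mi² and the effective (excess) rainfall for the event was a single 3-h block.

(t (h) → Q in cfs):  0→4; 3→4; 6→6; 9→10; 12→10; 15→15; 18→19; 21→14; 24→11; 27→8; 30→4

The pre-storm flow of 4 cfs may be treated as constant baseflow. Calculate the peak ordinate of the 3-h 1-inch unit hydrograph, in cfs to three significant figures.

U_p ≈ 10.0 cfs

Direct runoff: 0.0, 0.0, 2.0, 6.0, 6.0, 11.0, 15.0, 10.0, 7.0, 4.0, 0.0 cfs; ΣQ_DR = 61.00 cfs, peak = 15.0 cfs.
Runoff depth d = ΣQ_DR·Δt / A = 61.00 × 10800 / (0.189 mi²) = 1.500 in.
The 1-inch UH is the DRH scaled by (1 in)/d, so U_p = 15.0 × 1/1.500 = 10.0 cfs.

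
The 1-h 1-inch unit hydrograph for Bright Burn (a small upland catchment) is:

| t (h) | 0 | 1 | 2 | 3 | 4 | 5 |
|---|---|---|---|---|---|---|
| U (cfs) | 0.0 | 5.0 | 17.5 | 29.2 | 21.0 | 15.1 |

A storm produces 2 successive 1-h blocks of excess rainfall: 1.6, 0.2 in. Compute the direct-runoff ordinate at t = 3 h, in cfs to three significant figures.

By discrete convolution, Q_j = Σ (P_i / 1 in) · U_{j−i}.
At t = 3 h (j=3): Q = (1.6/1)·29.2 + (0.2/1)·17.5 = 50.2 cfs.

Q ≈ 50.2 cfs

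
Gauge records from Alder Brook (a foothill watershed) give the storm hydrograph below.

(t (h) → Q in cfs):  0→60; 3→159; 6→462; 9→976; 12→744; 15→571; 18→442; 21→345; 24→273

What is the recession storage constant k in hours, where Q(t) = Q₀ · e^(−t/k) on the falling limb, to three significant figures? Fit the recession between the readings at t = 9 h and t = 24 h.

k ≈ 11.8 h

On the falling limb, Q drops from 976 to 273 cfs between t = 9 h and t = 24 h (Δt = 15 h).
k = −Δt / ln(Q₂/Q₁) = −15 / ln(273/976) = 11.8 h.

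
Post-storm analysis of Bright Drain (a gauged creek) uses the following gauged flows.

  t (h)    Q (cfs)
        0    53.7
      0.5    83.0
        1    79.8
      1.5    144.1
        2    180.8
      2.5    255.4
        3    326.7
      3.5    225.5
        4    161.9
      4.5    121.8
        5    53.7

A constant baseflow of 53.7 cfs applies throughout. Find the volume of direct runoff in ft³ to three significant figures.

Direct-runoff ordinates (Q − Q_b): 0.0, 29.3, 26.1, 90.4, 127.1, 201.7, 273.0, 171.8, 108.2, 68.1, 0.0 cfs.
ΣQ_DR = 1096 cfs.
With Δt = 0.5 h = 1800 s, V = ΣQ_DR · Δt = 1096 × 1800 = 1.97 × 10^6 ft³.

V ≈ 1.97 × 10^6 ft³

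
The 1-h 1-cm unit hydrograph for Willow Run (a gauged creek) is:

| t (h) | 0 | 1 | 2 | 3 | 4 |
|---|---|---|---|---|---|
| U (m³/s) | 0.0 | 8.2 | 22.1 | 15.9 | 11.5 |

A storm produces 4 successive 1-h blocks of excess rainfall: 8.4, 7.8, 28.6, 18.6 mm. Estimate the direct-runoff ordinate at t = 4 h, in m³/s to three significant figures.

Q ≈ 101 m³/s

By discrete convolution, Q_j = Σ (P_i / 10 mm) · U_{j−i}.
At t = 4 h (j=4): Q = (8.4/10)·11.5 + (7.8/10)·15.9 + (28.6/10)·22.1 + (18.6/10)·8.2 = 101 m³/s.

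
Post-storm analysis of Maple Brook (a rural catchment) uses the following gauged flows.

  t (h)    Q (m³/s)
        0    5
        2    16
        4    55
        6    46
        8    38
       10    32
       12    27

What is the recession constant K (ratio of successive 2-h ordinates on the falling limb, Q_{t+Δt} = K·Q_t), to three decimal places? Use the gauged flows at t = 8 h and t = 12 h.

Using the recession-limb readings at t = 8 h and t = 12 h: Q falls from 38 to 27 m³/s over 2 intervals.
K = (Q₂/Q₁)^(1/2) = (27/38)^(1/2) = 0.843.

K ≈ 0.843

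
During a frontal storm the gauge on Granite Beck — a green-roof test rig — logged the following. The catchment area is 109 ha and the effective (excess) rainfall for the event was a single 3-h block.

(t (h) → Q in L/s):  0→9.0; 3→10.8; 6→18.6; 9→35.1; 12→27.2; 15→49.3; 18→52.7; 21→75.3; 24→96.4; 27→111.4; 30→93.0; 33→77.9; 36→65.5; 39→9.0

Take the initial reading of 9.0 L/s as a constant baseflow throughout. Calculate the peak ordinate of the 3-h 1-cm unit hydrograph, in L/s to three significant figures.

U_p ≈ 171 L/s

Direct runoff: 0.0, 1.8, 9.6, 26.1, 18.2, 40.3, 43.7, 66.3, 87.4, 102.4, 84.0, 68.9, 56.5, 0.0 L/s; ΣQ_DR = 605.2 L/s, peak = 102.4 L/s.
Runoff depth d = ΣQ_DR·Δt / A = 605.2 × 10800 / (109 ha) = 5.996 mm.
The 1-cm UH is the DRH scaled by (10 mm)/d, so U_p = 102.4 × 10/5.996 = 171 L/s.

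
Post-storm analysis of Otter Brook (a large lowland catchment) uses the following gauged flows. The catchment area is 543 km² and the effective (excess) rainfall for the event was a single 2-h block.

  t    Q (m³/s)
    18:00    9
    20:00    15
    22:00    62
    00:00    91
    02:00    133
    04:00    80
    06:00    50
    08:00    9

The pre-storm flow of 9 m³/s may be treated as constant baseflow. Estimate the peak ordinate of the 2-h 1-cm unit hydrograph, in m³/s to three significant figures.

U_p ≈ 248 m³/s

Direct runoff: 0.0, 6.0, 53.0, 82.0, 124.0, 71.0, 41.0, 0.0 m³/s; ΣQ_DR = 377.0 m³/s, peak = 124.0 m³/s.
Runoff depth d = ΣQ_DR·Δt / A = 377.0 × 7200 / (543 km²) = 4.999 mm.
The 1-cm UH is the DRH scaled by (10 mm)/d, so U_p = 124.0 × 10/4.999 = 248 m³/s.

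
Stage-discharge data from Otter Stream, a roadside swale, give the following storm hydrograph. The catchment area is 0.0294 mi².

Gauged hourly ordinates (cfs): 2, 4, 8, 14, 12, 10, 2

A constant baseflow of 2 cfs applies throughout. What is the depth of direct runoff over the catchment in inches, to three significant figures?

Direct runoff: 0.0, 2.0, 6.0, 12.0, 10.0, 8.0, 0.0 cfs; ΣQ_DR = 38.00 cfs.
V = ΣQ_DR · Δt = 38.00 × 3600 s = 1.368 × 10^5 ft³.
Over A = 0.0294 mi², depth = V / A = 2.00 in.

d ≈ 2.00 in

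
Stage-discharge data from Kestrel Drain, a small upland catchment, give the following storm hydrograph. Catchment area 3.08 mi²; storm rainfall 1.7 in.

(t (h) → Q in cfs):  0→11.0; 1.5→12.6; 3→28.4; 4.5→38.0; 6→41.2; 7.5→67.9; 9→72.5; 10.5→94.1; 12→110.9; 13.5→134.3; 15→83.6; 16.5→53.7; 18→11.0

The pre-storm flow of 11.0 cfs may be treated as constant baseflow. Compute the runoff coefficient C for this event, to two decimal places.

C ≈ 0.27

ΣQ_DR = 616.2 cfs; V = ΣQ_DR·Δt = 3.327 × 10^6 ft³.
Runoff depth d = V / A = 0.4650 in.
C = d / P = 0.4650 / 1.7 = 0.27.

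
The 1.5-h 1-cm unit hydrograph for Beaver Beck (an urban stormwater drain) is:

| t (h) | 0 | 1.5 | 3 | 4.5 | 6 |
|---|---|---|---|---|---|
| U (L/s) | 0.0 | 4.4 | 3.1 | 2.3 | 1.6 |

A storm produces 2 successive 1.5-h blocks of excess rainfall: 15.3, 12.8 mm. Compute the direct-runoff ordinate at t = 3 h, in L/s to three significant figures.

By discrete convolution, Q_j = Σ (P_i / 10 mm) · U_{j−i}.
At t = 3 h (j=2): Q = (15.3/10)·3.1 + (12.8/10)·4.4 = 10.4 L/s.

Q ≈ 10.4 L/s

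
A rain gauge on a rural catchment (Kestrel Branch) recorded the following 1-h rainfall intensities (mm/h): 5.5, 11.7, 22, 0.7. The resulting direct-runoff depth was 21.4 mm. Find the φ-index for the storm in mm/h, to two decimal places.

Only the 2 blocks with intensity above φ contribute runoff: 11.7, 22 mm/h.
Σ(I−φ)·Δt = d  ⇒  (11.7+22 − 2φ)·1 = 21.4
φ = (33.70 − 21.4/1) / 2 = 6.15 mm/h.

φ ≈ 6.15 mm/h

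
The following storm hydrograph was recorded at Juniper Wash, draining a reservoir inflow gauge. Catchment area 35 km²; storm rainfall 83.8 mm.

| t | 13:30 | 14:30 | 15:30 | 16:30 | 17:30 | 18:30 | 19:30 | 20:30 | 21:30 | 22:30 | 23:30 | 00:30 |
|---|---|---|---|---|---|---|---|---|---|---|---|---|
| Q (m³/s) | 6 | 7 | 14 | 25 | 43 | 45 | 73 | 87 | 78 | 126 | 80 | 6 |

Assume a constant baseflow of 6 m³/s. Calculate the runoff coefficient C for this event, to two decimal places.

ΣQ_DR = 518.0 m³/s; V = ΣQ_DR·Δt = 1.865 × 10^6 m³.
Runoff depth d = V / A = 53.28 mm.
C = d / P = 53.28 / 83.8 = 0.64.

C ≈ 0.64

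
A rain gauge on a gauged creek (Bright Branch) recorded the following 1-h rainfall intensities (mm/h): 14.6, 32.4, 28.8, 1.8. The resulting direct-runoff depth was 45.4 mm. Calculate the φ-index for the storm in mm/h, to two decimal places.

φ ≈ 10.13 mm/h

Only the 3 blocks with intensity above φ contribute runoff: 14.6, 32.4, 28.8 mm/h.
Σ(I−φ)·Δt = d  ⇒  (14.6+32.4+28.8 − 3φ)·1 = 45.4
φ = (75.80 − 45.4/1) / 3 = 10.13 mm/h.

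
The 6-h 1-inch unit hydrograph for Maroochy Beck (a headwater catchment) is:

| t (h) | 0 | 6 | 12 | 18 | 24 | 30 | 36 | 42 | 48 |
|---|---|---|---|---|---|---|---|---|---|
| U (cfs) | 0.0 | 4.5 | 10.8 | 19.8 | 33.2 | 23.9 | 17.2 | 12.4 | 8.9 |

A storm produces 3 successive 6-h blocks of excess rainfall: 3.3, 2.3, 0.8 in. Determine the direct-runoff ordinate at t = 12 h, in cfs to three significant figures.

Q ≈ 46.0 cfs

By discrete convolution, Q_j = Σ (P_i / 1 in) · U_{j−i}.
At t = 12 h (j=2): Q = (3.3/1)·10.8 + (2.3/1)·4.5 + (0.8/1)·0.0 = 46.0 cfs.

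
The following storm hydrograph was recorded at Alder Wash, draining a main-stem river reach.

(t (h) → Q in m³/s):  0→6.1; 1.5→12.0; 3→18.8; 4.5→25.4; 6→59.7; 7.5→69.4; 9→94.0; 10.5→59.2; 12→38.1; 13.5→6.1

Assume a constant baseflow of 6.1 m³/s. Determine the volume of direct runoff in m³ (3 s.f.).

Direct-runoff ordinates (Q − Q_b): 0.0, 5.9, 12.7, 19.3, 53.6, 63.3, 87.9, 53.1, 32.0, 0.0 m³/s.
ΣQ_DR = 327.8 m³/s.
With Δt = 1.5 h = 5400 s, V = ΣQ_DR · Δt = 327.8 × 5400 = 1.77 × 10^6 m³.

V ≈ 1.77 × 10^6 m³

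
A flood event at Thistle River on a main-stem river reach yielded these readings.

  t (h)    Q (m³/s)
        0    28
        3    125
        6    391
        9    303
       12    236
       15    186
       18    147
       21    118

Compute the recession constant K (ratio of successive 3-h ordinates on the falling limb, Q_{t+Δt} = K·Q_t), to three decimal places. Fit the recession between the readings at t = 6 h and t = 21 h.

K ≈ 0.787

Using the recession-limb readings at t = 6 h and t = 21 h: Q falls from 391 to 118 m³/s over 5 intervals.
K = (Q₂/Q₁)^(1/5) = (118/391)^(1/5) = 0.787.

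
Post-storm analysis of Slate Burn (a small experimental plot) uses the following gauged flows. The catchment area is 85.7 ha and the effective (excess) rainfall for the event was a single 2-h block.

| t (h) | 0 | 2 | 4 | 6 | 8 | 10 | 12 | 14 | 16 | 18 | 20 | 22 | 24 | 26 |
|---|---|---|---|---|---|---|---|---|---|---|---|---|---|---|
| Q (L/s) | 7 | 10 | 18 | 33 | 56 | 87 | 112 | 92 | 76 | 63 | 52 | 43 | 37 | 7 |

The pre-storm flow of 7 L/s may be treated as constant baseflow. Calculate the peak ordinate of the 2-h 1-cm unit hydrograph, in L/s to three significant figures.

U_p ≈ 210 L/s

Direct runoff: 0.0, 3.0, 11.0, 26.0, 49.0, 80.0, 105.0, 85.0, 69.0, 56.0, 45.0, 36.0, 30.0, 0.0 L/s; ΣQ_DR = 595.0 L/s, peak = 105.0 L/s.
Runoff depth d = ΣQ_DR·Δt / A = 595.0 × 7200 / (85.7 ha) = 4.999 mm.
The 1-cm UH is the DRH scaled by (10 mm)/d, so U_p = 105.0 × 10/4.999 = 210 L/s.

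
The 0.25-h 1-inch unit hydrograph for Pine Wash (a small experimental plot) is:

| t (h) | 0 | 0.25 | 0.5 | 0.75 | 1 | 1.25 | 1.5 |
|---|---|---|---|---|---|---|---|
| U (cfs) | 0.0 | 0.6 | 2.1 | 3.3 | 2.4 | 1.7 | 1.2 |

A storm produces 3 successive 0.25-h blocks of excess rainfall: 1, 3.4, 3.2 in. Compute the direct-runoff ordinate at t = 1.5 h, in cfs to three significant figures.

Q ≈ 14.7 cfs

By discrete convolution, Q_j = Σ (P_i / 1 in) · U_{j−i}.
At t = 1.5 h (j=6): Q = (1/1)·1.2 + (3.4/1)·1.7 + (3.2/1)·2.4 = 14.7 cfs.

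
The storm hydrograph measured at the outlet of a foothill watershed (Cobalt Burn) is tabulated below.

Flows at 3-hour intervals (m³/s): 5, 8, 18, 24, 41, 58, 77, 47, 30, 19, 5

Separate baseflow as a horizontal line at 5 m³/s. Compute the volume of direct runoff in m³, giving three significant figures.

Direct-runoff ordinates (Q − Q_b): 0.0, 3.0, 13.0, 19.0, 36.0, 53.0, 72.0, 42.0, 25.0, 14.0, 0.0 m³/s.
ΣQ_DR = 277.0 m³/s.
With Δt = 3 h = 10800 s, V = ΣQ_DR · Δt = 277.0 × 10800 = 2.99 × 10^6 m³.

V ≈ 2.99 × 10^6 m³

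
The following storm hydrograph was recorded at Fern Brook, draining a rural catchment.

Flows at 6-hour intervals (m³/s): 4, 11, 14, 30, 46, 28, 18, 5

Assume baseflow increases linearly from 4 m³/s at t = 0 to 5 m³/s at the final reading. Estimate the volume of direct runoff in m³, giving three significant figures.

V ≈ 2.59 × 10^6 m³

Direct-runoff ordinates (Q − Q_b): 0.00, 6.86, 9.71, 25.57, 41.43, 23.29, 13.14, 0.00 m³/s.
ΣQ_DR = 120.0 m³/s.
With Δt = 6 h = 21600 s, V = ΣQ_DR · Δt = 120.0 × 21600 = 2.59 × 10^6 m³.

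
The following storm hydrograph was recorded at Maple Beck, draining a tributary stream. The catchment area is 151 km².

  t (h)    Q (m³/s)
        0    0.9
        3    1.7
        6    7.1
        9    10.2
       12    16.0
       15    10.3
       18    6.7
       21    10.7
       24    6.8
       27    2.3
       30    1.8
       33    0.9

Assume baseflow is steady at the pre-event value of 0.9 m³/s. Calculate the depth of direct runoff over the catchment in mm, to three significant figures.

d ≈ 4.62 mm

Direct runoff: 0.0, 0.8, 6.2, 9.3, 15.1, 9.4, 5.8, 9.8, 5.9, 1.4, 0.9, 0.0 m³/s; ΣQ_DR = 64.60 m³/s.
V = ΣQ_DR · Δt = 64.60 × 10800 s = 6.977 × 10^5 m³.
Over A = 151 km², depth = V / A = 4.62 mm.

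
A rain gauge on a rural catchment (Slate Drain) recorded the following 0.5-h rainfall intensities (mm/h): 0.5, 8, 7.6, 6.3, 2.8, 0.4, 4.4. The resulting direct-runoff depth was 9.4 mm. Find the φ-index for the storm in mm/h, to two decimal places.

Only the 5 blocks with intensity above φ contribute runoff: 8, 7.6, 6.3, 2.8, 4.4 mm/h.
Σ(I−φ)·Δt = d  ⇒  (8+7.6+6.3+2.8+4.4 − 5φ)·0.5 = 9.4
φ = (29.10 − 9.4/0.5) / 5 = 2.06 mm/h.

φ ≈ 2.06 mm/h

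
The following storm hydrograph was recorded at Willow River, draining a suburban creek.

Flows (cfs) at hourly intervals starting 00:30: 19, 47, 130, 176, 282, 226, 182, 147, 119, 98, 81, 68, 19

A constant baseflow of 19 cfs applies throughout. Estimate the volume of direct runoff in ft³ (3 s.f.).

V ≈ 4.85 × 10^6 ft³

Direct-runoff ordinates (Q − Q_b): 0.0, 28.0, 111.0, 157.0, 263.0, 207.0, 163.0, 128.0, 100.0, 79.0, 62.0, 49.0, 0.0 cfs.
ΣQ_DR = 1347 cfs.
With Δt = 1 h = 3600 s, V = ΣQ_DR · Δt = 1347 × 3600 = 4.85 × 10^6 ft³.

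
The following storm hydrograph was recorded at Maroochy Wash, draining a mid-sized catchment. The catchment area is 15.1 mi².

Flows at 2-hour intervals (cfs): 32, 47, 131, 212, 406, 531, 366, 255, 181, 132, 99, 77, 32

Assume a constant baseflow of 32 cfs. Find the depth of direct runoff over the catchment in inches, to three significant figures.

d ≈ 0.428 in

Direct runoff: 0.0, 15.0, 99.0, 180.0, 374.0, 499.0, 334.0, 223.0, 149.0, 100.0, 67.0, 45.0, 0.0 cfs; ΣQ_DR = 2085 cfs.
V = ΣQ_DR · Δt = 2085 × 7200 s = 1.501 × 10^7 ft³.
Over A = 15.1 mi², depth = V / A = 0.428 in.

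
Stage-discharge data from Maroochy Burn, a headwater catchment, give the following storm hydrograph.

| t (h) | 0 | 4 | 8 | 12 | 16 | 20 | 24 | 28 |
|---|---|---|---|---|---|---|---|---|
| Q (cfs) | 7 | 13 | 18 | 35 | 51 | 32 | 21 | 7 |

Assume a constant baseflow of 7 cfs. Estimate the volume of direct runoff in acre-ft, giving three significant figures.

V ≈ 42.3 acre-ft

Direct-runoff ordinates (Q − Q_b): 0.0, 6.0, 11.0, 28.0, 44.0, 25.0, 14.0, 0.0 cfs.
ΣQ_DR = 128.0 cfs.
With Δt = 4 h = 14400 s, V = ΣQ_DR · Δt = 128.0 × 14400 = 1.84 × 10^6 ft³ = 42.3 acre-ft.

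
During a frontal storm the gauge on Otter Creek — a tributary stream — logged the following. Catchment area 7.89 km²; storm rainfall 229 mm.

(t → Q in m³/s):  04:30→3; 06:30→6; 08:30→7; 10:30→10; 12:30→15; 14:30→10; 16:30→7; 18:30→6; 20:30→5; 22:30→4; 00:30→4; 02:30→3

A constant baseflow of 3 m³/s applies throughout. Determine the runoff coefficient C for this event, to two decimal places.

C ≈ 0.18

ΣQ_DR = 44.00 m³/s; V = ΣQ_DR·Δt = 3.168 × 10^5 m³.
Runoff depth d = V / A = 40.15 mm.
C = d / P = 40.15 / 229 = 0.18.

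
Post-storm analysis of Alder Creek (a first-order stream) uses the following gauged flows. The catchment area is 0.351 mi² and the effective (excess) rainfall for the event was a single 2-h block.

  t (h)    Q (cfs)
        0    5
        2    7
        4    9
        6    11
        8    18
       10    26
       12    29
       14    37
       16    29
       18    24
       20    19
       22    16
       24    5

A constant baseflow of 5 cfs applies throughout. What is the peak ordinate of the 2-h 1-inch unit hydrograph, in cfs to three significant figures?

U_p ≈ 21.3 cfs

Direct runoff: 0.0, 2.0, 4.0, 6.0, 13.0, 21.0, 24.0, 32.0, 24.0, 19.0, 14.0, 11.0, 0.0 cfs; ΣQ_DR = 170.0 cfs, peak = 32.0 cfs.
Runoff depth d = ΣQ_DR·Δt / A = 170.0 × 7200 / (0.351 mi²) = 1.501 in.
The 1-inch UH is the DRH scaled by (1 in)/d, so U_p = 32.0 × 1/1.501 = 21.3 cfs.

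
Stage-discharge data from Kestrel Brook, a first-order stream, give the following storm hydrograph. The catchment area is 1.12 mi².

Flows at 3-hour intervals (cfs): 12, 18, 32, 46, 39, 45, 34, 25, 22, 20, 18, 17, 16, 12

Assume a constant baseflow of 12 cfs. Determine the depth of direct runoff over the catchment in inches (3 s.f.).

d ≈ 0.780 in

Direct runoff: 0.0, 6.0, 20.0, 34.0, 27.0, 33.0, 22.0, 13.0, 10.0, 8.0, 6.0, 5.0, 4.0, 0.0 cfs; ΣQ_DR = 188.0 cfs.
V = ΣQ_DR · Δt = 188.0 × 10800 s = 2.030 × 10^6 ft³.
Over A = 1.12 mi², depth = V / A = 0.780 in.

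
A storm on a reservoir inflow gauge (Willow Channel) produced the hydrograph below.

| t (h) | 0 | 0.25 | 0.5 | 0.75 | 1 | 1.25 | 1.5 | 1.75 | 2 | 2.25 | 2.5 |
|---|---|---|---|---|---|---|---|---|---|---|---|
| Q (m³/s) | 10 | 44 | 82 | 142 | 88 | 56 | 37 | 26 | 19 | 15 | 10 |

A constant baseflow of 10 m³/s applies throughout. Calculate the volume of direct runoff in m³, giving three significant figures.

Direct-runoff ordinates (Q − Q_b): 0.0, 34.0, 72.0, 132.0, 78.0, 46.0, 27.0, 16.0, 9.0, 5.0, 0.0 m³/s.
ΣQ_DR = 419.0 m³/s.
With Δt = 0.25 h = 900 s, V = ΣQ_DR · Δt = 419.0 × 900 = 3.77 × 10^5 m³.

V ≈ 3.77 × 10^5 m³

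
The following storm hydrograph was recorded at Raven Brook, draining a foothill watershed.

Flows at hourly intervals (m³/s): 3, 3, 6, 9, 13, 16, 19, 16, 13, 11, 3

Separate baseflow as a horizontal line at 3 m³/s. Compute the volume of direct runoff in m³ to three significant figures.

V ≈ 2.84 × 10^5 m³

Direct-runoff ordinates (Q − Q_b): 0.0, 0.0, 3.0, 6.0, 10.0, 13.0, 16.0, 13.0, 10.0, 8.0, 0.0 m³/s.
ΣQ_DR = 79.00 m³/s.
With Δt = 1 h = 3600 s, V = ΣQ_DR · Δt = 79.00 × 3600 = 2.84 × 10^5 m³.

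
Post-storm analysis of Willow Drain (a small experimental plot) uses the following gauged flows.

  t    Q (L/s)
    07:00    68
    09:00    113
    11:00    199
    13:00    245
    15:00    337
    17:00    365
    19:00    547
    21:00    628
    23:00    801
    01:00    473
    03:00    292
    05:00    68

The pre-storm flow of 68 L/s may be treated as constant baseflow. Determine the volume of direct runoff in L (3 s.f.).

V ≈ 2.39 × 10^7 L

Direct-runoff ordinates (Q − Q_b): 0.0, 45.0, 131.0, 177.0, 269.0, 297.0, 479.0, 560.0, 733.0, 405.0, 224.0, 0.0 L/s.
ΣQ_DR = 3320 L/s.
With Δt = 2 h = 7200 s, V = ΣQ_DR · Δt = 3320 × 7200 = 2.39 × 10^7 L.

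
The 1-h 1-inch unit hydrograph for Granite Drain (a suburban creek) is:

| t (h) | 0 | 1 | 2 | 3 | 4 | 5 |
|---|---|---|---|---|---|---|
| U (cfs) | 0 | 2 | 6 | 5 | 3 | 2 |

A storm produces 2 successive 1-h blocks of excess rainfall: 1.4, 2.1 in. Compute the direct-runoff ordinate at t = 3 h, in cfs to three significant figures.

Q ≈ 19.6 cfs

By discrete convolution, Q_j = Σ (P_i / 1 in) · U_{j−i}.
At t = 3 h (j=3): Q = (1.4/1)·5 + (2.1/1)·6 = 19.6 cfs.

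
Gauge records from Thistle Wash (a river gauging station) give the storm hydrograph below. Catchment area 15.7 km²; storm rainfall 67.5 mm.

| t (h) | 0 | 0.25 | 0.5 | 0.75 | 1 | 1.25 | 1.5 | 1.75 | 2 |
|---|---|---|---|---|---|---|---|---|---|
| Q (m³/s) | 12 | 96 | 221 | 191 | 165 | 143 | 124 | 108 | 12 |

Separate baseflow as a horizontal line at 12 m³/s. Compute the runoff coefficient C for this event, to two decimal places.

ΣQ_DR = 964.0 m³/s; V = ΣQ_DR·Δt = 8.676 × 10^5 m³.
Runoff depth d = V / A = 55.26 mm.
C = d / P = 55.26 / 67.5 = 0.82.

C ≈ 0.82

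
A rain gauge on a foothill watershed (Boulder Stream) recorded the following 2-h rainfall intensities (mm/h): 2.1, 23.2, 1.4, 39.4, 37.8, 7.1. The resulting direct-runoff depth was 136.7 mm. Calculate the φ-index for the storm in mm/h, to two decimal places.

Only the 3 blocks with intensity above φ contribute runoff: 23.2, 39.4, 37.8 mm/h.
Σ(I−φ)·Δt = d  ⇒  (23.2+39.4+37.8 − 3φ)·2 = 136.7
φ = (100.4 − 136.7/2) / 3 = 10.68 mm/h.

φ ≈ 10.68 mm/h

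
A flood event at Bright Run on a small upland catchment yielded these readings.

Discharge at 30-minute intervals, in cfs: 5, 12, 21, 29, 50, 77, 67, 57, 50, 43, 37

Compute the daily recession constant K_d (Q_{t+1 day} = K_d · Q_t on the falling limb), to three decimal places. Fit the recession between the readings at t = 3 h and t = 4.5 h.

Between t = 3 h and t = 4.5 h the flow falls from 67 to 43 cfs over 3×0.5 h = 1.5 h.
Per-interval ratio K = (43/67)^(1/3) = 0.8626; K_d = K^(24/0.5) = 0.001.

K_d ≈ 0.001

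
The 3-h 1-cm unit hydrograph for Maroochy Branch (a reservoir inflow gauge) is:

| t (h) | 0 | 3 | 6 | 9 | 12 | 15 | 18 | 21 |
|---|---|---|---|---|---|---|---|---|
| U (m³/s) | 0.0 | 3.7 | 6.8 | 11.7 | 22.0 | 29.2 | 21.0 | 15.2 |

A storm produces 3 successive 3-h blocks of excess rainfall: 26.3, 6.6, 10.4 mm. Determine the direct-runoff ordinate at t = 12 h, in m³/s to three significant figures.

Q ≈ 72.7 m³/s

By discrete convolution, Q_j = Σ (P_i / 10 mm) · U_{j−i}.
At t = 12 h (j=4): Q = (26.3/10)·22.0 + (6.6/10)·11.7 + (10.4/10)·6.8 = 72.7 m³/s.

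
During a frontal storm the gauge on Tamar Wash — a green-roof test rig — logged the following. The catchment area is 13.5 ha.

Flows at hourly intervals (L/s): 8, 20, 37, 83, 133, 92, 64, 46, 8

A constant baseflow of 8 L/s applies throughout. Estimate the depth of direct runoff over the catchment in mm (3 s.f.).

Direct runoff: 0.0, 12.0, 29.0, 75.0, 125.0, 84.0, 56.0, 38.0, 0.0 L/s; ΣQ_DR = 419.0 L/s.
V = ΣQ_DR · Δt = 419.0 × 3600 s = 1.508 × 10^6 L.
Over A = 13.5 ha, depth = V / A = 11.2 mm.

d ≈ 11.2 mm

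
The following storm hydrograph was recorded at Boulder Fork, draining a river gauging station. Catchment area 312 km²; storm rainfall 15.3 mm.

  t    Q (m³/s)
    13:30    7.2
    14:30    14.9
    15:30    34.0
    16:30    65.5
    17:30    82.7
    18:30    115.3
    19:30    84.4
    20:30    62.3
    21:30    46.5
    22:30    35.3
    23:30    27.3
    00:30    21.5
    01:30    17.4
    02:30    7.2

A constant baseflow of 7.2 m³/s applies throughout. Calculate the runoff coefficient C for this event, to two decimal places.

C ≈ 0.39

ΣQ_DR = 520.7 m³/s; V = ΣQ_DR·Δt = 1.875 × 10^6 m³.
Runoff depth d = V / A = 6.008 mm.
C = d / P = 6.008 / 15.3 = 0.39.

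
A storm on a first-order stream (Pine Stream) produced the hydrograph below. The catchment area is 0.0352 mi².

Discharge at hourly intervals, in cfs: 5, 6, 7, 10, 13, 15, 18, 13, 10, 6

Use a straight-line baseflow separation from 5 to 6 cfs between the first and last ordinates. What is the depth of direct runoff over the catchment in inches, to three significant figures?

Direct runoff: 0.00, 0.89, 1.78, 4.67, 7.56, 9.44, 12.33, 7.22, 4.11, 0.00 cfs; ΣQ_DR = 48.00 cfs.
V = ΣQ_DR · Δt = 48.00 × 3600 s = 1.728 × 10^5 ft³.
Over A = 0.0352 mi², depth = V / A = 2.11 in.

d ≈ 2.11 in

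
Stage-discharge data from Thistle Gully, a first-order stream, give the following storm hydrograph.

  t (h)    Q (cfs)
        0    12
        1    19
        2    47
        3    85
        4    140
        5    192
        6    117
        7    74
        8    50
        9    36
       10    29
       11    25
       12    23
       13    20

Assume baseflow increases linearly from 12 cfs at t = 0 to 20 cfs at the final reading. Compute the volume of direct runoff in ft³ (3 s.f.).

V ≈ 2.32 × 10^6 ft³

Direct-runoff ordinates (Q − Q_b): 0.00, 6.38, 33.77, 71.15, 125.54, 176.92, 101.31, 57.69, 33.08, 18.46, 10.85, 6.23, 3.62, 0.00 cfs.
ΣQ_DR = 645.0 cfs.
With Δt = 1 h = 3600 s, V = ΣQ_DR · Δt = 645.0 × 3600 = 2.32 × 10^6 ft³.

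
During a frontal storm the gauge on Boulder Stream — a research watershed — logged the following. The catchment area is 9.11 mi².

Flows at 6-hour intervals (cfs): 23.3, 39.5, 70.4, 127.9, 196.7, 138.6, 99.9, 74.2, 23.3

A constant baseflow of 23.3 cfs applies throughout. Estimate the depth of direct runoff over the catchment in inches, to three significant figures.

Direct runoff: 0.0, 16.2, 47.1, 104.6, 173.4, 115.3, 76.6, 50.9, 0.0 cfs; ΣQ_DR = 584.1 cfs.
V = ΣQ_DR · Δt = 584.1 × 21600 s = 1.262 × 10^7 ft³.
Over A = 9.11 mi², depth = V / A = 0.596 in.

d ≈ 0.596 in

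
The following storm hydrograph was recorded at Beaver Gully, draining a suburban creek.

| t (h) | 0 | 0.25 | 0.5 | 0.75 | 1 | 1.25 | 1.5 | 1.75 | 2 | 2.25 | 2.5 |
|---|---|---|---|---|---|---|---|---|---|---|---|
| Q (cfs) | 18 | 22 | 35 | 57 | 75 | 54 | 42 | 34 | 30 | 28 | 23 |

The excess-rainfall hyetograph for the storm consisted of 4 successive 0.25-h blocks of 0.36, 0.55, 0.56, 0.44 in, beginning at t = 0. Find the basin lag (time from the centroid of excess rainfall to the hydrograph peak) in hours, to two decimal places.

Centroid of excess rainfall: t_c = Σ P_i·t̄_i / ΣP_i = 0.5164 h (block centres at 0.125, 0.375, 0.625, 0.875 h).
Hydrograph peak occurs at t = 1 h, so basin lag t_L = 1 − 0.5164 = 0.48 h.

t_L ≈ 0.48 h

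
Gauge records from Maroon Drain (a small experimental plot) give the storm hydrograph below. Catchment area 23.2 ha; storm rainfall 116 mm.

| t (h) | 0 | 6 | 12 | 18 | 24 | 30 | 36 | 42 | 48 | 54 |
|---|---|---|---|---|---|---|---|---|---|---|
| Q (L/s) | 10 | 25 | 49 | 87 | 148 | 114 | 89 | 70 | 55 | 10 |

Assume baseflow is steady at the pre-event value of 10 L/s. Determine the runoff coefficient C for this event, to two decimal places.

C ≈ 0.45

ΣQ_DR = 557.0 L/s; V = ΣQ_DR·Δt = 1.203 × 10^7 L.
Runoff depth d = V / A = 51.86 mm.
C = d / P = 51.86 / 116 = 0.45.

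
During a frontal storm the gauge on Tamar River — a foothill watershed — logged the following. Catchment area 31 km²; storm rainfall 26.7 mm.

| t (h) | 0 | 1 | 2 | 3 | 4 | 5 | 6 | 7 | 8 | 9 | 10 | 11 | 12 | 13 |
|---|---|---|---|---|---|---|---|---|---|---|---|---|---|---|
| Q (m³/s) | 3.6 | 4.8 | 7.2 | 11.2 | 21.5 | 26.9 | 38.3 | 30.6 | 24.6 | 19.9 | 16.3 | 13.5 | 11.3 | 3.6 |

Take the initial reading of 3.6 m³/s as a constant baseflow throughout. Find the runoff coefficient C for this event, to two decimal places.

C ≈ 0.80

ΣQ_DR = 182.9 m³/s; V = ΣQ_DR·Δt = 6.584 × 10^5 m³.
Runoff depth d = V / A = 21.24 mm.
C = d / P = 21.24 / 26.7 = 0.80.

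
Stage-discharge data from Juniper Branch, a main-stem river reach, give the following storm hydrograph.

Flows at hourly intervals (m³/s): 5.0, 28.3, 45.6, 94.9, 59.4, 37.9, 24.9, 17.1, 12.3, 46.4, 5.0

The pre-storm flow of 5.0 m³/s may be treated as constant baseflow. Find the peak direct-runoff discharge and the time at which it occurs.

Subtracting baseflow gives direct-runoff ordinates: 0.0, 23.3, 40.6, 89.9, 54.4, 32.9, 19.9, 12.1, 7.3, 41.4, 0.0 m³/s.
The maximum is 89.9 m³/s, occurring at the reading for t = 3 h.

Q_p = 89.9 m³/s at t = 3 h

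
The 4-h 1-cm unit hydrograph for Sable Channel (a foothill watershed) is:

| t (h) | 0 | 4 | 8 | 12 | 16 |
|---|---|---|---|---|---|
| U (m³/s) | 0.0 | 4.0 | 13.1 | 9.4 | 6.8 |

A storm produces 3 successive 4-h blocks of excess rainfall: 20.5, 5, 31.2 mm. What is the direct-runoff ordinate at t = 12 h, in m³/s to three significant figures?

By discrete convolution, Q_j = Σ (P_i / 10 mm) · U_{j−i}.
At t = 12 h (j=3): Q = (20.5/10)·9.4 + (5/10)·13.1 + (31.2/10)·4.0 = 38.3 m³/s.

Q ≈ 38.3 m³/s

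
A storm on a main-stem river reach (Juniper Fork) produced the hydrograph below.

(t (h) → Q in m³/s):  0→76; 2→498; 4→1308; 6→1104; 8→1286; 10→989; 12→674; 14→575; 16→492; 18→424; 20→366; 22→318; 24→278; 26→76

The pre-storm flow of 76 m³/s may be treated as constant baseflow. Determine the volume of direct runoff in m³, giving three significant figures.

Direct-runoff ordinates (Q − Q_b): 0.0, 422.0, 1232.0, 1028.0, 1210.0, 913.0, 598.0, 499.0, 416.0, 348.0, 290.0, 242.0, 202.0, 0.0 m³/s.
ΣQ_DR = 7400 m³/s.
With Δt = 2 h = 7200 s, V = ΣQ_DR · Δt = 7400 × 7200 = 5.33 × 10^7 m³.

V ≈ 5.33 × 10^7 m³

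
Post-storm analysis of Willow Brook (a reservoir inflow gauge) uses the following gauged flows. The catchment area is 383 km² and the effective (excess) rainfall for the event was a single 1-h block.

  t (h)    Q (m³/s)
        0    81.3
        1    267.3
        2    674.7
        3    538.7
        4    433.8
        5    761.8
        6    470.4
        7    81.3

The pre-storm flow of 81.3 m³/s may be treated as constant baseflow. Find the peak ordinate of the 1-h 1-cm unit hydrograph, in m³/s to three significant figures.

U_p ≈ 272 m³/s

Direct runoff: 0.0, 186.0, 593.4, 457.4, 352.5, 680.5, 389.1, 0.0 m³/s; ΣQ_DR = 2659 m³/s, peak = 680.5 m³/s.
Runoff depth d = ΣQ_DR·Δt / A = 2659 × 3600 / (383 km²) = 24.99 mm.
The 1-cm UH is the DRH scaled by (10 mm)/d, so U_p = 680.5 × 10/24.99 = 272 m³/s.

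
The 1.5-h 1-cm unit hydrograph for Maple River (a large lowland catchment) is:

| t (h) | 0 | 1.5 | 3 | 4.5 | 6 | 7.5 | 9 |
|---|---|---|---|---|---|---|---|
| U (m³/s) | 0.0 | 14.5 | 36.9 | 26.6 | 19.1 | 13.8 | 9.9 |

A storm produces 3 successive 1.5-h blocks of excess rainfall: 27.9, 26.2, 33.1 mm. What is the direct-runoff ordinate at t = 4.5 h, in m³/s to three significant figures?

By discrete convolution, Q_j = Σ (P_i / 10 mm) · U_{j−i}.
At t = 4.5 h (j=3): Q = (27.9/10)·26.6 + (26.2/10)·36.9 + (33.1/10)·14.5 = 219 m³/s.

Q ≈ 219 m³/s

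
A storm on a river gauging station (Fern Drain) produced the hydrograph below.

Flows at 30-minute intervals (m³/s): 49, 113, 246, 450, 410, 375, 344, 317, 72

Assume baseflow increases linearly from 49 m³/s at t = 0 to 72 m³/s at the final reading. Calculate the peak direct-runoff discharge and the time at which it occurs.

Subtracting baseflow gives direct-runoff ordinates: 0.00, 61.12, 191.25, 392.38, 349.50, 311.62, 277.75, 247.88, 0.00 m³/s.
The maximum is 392.38 m³/s, occurring at the reading for t = 1.5 h.

Q_p = 392.38 m³/s at t = 1.5 h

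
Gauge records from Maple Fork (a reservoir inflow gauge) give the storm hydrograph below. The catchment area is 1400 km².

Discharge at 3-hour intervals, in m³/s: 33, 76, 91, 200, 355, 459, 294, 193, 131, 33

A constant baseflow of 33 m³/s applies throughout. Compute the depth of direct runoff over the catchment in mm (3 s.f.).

Direct runoff: 0.0, 43.0, 58.0, 167.0, 322.0, 426.0, 261.0, 160.0, 98.0, 0.0 m³/s; ΣQ_DR = 1535 m³/s.
V = ΣQ_DR · Δt = 1535 × 10800 s = 1.658 × 10^7 m³.
Over A = 1400 km², depth = V / A = 11.8 mm.

d ≈ 11.8 mm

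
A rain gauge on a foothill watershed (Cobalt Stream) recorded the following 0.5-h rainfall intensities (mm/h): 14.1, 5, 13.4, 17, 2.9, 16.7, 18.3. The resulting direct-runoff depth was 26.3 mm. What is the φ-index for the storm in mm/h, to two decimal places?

Only the 5 blocks with intensity above φ contribute runoff: 14.1, 13.4, 17, 16.7, 18.3 mm/h.
Σ(I−φ)·Δt = d  ⇒  (14.1+13.4+17+16.7+18.3 − 5φ)·0.5 = 26.3
φ = (79.50 − 26.3/0.5) / 5 = 5.38 mm/h.

φ ≈ 5.38 mm/h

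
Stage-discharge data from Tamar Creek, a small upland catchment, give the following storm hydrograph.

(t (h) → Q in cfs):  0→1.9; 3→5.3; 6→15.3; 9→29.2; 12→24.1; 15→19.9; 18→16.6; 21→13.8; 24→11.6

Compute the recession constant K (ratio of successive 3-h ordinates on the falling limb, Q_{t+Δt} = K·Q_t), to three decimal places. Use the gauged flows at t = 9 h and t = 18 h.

K ≈ 0.828

Using the recession-limb readings at t = 9 h and t = 18 h: Q falls from 29.2 to 16.6 cfs over 3 intervals.
K = (Q₂/Q₁)^(1/3) = (16.6/29.2)^(1/3) = 0.828.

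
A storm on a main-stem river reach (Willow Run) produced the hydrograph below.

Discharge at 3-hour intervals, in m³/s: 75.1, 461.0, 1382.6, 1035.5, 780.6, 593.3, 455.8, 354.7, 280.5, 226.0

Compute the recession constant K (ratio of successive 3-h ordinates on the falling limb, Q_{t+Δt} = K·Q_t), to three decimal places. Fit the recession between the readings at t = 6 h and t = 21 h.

K ≈ 0.762

Using the recession-limb readings at t = 6 h and t = 21 h: Q falls from 1382.6 to 354.7 m³/s over 5 intervals.
K = (Q₂/Q₁)^(1/5) = (354.7/1382.6)^(1/5) = 0.762.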